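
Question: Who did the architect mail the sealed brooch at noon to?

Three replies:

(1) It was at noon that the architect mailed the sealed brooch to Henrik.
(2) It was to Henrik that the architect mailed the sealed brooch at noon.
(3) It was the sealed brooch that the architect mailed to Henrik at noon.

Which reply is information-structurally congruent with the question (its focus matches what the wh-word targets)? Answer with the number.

2

The question word "who" targets the recipient.
Option (1) clefts "at noon" — the time, not what was asked.
Option (2) clefts "to Henrik" — that matches what the question asks about.
Option (3) clefts "the sealed brooch" — the direct object, not what was asked.
So the congruent reply is (2).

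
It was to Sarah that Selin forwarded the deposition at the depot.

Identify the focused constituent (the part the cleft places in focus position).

In an it-cleft "It was X that/who ...", the clefted constituent X is the focus; the that/who-clause expresses the presupposed open proposition.
Here the focus is "to Sarah". The backgrounded (presupposed) material includes "Selin", "the deposition" and "at the depot".

to Sarah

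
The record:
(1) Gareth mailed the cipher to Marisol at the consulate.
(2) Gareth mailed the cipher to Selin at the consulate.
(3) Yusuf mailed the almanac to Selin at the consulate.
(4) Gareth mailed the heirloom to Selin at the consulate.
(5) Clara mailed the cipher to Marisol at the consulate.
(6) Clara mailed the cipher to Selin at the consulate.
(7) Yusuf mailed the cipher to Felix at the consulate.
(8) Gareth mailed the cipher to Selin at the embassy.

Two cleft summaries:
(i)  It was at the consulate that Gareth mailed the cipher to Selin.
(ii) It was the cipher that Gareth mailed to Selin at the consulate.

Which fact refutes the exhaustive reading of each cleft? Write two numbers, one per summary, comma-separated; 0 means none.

Summary (i) focuses "at the consulate" (the setting); background same agent, thing, recipient (Gareth / the cipher / Selin). Fact (8) matches that background with setting = at the embassy — refutes (i).
Summary (ii) focuses "the cipher" (the thing); background same agent, recipient, setting (Gareth / Selin / at the consulate). Fact (4) matches that background with thing = the heirloom — refutes (ii).

8, 4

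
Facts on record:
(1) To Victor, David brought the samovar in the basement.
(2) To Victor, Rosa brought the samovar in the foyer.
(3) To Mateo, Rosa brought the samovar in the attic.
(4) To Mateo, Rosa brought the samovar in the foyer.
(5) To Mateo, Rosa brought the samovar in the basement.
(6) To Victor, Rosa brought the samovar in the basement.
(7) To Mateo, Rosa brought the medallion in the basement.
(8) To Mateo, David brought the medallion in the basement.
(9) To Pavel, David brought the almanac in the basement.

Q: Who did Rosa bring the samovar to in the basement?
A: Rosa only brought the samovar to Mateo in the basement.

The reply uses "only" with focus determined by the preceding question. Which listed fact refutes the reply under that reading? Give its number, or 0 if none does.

The question "Who did ... to ...?" targets the recipient, so in the reply the focus falls on "Mateo".
"Only" then excludes alternative recipients while the background — same agent, thing, setting (Rosa / the samovar / in the basement) — is held fixed.
Fact (6) keeps same agent, thing, setting (Rosa / the samovar / in the basement) but has recipient = Victor; that refutes the reply.
(Fact (3) would refute a reading with focus on the setting — but that is not what the question asks.)

6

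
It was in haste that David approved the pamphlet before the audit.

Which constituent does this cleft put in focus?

In an it-cleft "It was X that/who ...", the clefted constituent X is the focus; the that/who-clause expresses the presupposed open proposition.
Here the focus is "in haste". The backgrounded (presupposed) material includes "David", "the pamphlet" and "before the audit".

in haste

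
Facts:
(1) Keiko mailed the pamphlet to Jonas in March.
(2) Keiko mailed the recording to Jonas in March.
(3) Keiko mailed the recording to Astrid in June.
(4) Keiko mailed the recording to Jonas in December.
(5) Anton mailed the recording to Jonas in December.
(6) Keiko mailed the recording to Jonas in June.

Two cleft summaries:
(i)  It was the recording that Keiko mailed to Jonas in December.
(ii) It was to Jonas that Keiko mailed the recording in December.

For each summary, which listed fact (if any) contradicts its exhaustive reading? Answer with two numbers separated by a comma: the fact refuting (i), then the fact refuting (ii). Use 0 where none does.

(i): focus "the recording". No fact shares agent = Keiko, recipient = Jonas, setting = in December with a different thing. 0.
(ii): focus "Jonas". No fact shares agent = Keiko, thing = the recording, setting = in December with a different recipient. 0.

0, 0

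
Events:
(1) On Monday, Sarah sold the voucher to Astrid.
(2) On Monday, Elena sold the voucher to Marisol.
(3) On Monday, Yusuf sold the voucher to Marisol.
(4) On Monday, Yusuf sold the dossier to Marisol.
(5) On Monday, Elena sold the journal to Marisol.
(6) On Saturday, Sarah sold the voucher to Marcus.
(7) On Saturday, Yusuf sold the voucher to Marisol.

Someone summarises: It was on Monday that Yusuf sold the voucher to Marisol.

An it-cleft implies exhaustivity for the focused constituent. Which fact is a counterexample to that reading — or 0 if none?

7

Focus of the cleft: "on Monday" (the setting). Presupposed background: Yusuf as agent and the voucher as thing and Marisol as recipient.
The exhaustive reading says no other setting fits that background.
Fact (7) shares the background but with setting = on Saturday; exhaustivity is violated.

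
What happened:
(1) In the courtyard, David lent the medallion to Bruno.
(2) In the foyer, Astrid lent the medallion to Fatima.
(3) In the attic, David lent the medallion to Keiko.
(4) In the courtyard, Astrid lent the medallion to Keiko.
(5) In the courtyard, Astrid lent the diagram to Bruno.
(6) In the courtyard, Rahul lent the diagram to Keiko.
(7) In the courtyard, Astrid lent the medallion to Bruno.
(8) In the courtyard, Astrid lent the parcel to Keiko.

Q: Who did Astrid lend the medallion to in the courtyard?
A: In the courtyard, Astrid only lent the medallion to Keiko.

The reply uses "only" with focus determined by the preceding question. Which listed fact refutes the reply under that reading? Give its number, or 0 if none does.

The question "Who did ... to ...?" targets the recipient, so in the reply the focus falls on "Keiko".
"Only" then excludes alternative recipients while the background — same agent, thing, setting (Astrid / the medallion / in the courtyard) — is held fixed.
Fact (7) keeps same agent, thing, setting (Astrid / the medallion / in the courtyard) but has recipient = Bruno; that refutes the reply.
(Fact (8) would refute a reading with focus on the thing — but that is not what the question asks.)

7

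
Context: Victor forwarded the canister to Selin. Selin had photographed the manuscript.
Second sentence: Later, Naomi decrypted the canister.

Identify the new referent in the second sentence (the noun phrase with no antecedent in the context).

"the canister" in the second sentence is given — already mentioned in the context.
"Naomi" has no antecedent in the context; it is discourse-new.

Naomi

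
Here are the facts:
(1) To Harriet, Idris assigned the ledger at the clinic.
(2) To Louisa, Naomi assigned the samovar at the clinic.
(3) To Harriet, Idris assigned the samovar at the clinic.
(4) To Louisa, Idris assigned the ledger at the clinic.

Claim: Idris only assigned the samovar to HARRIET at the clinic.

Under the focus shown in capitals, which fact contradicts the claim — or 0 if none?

0

Focus (in capitals) is "Harriet" — the recipient. "Only" excludes alternative recipients while holding fixed agent = Idris, thing = the samovar, setting = at the clinic.
No fact matches agent = Idris, thing = the samovar, setting = at the clinic with a different recipient — every other fact differs on at least one backgrounded slot. So no fact refutes it.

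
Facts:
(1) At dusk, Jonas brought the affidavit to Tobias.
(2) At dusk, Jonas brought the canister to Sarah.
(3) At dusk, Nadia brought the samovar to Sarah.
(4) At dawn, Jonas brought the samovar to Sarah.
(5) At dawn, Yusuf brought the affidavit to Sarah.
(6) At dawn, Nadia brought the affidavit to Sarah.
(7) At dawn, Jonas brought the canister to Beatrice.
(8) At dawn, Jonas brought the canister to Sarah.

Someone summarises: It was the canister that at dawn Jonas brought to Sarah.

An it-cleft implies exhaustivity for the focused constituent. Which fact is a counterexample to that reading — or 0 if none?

Focus of the cleft: "the canister" (the thing). Presupposed background: Jonas as agent and Sarah as recipient and at dawn as setting.
The exhaustive reading says no other thing fits that background.
But fact (4) also has Jonas as agent and Sarah as recipient and at dawn as setting, with thing = the samovar — so the exhaustive reading fails.

4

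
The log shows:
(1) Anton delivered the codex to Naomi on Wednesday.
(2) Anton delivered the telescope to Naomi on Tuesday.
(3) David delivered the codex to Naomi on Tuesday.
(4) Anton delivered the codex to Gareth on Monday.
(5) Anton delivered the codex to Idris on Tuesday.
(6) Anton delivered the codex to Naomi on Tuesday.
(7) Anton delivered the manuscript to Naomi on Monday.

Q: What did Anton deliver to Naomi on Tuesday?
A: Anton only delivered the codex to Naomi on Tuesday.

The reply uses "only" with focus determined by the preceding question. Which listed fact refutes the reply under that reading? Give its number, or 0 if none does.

2

Answering "What did ...?" puts focus on the thing — here, "the codex".
So "only" ranges over things; the rest (agent = Anton, recipient = Naomi, setting = on Tuesday) is presupposed.
Fact (2) shares the background with a different thing (the telescope) — counterexample.
(Fact (1) would refute a reading with focus on the setting — but that is not what the question asks.)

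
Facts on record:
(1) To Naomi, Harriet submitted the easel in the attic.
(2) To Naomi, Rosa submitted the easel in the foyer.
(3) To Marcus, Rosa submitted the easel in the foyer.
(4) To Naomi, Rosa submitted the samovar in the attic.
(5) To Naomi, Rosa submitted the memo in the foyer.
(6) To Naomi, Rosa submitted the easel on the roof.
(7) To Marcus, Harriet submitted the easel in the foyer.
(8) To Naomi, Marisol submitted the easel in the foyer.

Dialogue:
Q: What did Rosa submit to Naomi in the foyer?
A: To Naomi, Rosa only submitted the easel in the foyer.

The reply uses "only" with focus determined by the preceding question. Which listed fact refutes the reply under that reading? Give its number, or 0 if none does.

5

Answering "What did ...?" puts focus on the thing — here, "the easel".
So "only" ranges over things; the rest (agent = Rosa, recipient = Naomi, setting = in the foyer) is presupposed.
Fact (5) keeps agent = Rosa, recipient = Naomi, setting = in the foyer but has thing = the memo; that refutes the reply.
(Fact (3) would refute a reading with focus on the recipient — but that is not what the question asks.)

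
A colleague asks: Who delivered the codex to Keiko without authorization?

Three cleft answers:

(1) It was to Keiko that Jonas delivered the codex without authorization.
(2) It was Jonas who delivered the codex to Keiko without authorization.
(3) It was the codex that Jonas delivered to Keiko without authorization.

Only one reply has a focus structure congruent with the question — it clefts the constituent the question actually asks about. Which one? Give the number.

The question word "who" targets the subject (agent).
Option (1) clefts "to Keiko" — the recipient, not what was asked.
Option (2) clefts "Jonas" — that matches what the question asks about.
Option (3) clefts "the codex" — the direct object, not what was asked.
So the congruent reply is (2).

2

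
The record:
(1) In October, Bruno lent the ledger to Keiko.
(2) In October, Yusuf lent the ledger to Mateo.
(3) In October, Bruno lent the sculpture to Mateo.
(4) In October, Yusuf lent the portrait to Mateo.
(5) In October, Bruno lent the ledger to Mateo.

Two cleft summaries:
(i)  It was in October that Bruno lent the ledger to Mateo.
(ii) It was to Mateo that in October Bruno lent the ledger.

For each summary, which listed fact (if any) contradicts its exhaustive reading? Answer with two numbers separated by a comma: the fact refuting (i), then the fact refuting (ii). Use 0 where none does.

0, 1

(i): focus "in October". No fact shares same agent, thing, recipient (Bruno / the ledger / Mateo) with a different setting. 0.
(ii): focus "Mateo". Looking for same agent, thing, setting (Bruno / the ledger / in October) with some other recipient — fact (1) has Keiko there. Refuted.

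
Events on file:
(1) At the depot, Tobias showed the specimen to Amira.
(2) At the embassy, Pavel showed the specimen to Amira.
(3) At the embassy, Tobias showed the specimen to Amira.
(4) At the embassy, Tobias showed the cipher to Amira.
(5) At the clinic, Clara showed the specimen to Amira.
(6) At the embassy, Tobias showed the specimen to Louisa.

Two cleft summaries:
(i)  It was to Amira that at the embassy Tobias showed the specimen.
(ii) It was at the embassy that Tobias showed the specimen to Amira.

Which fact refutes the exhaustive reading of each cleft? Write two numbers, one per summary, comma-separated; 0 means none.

(i): focus "Amira". Looking for Tobias as agent and the specimen as thing and at the embassy as setting with some other recipient — fact (6) has Louisa there. Refuted.
(ii): focus "at the embassy". Looking for Tobias as agent and the specimen as thing and Amira as recipient with some other setting — fact (1) has at the depot there. Refuted.

6, 1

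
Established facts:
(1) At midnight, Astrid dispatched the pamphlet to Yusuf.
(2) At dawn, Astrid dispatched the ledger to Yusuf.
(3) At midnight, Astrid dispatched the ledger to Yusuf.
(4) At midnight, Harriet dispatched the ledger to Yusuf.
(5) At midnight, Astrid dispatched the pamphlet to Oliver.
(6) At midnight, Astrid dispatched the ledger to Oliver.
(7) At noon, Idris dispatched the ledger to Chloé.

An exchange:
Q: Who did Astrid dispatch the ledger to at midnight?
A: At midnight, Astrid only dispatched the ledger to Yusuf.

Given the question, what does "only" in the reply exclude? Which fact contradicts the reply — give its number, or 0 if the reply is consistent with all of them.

6

The question "Who did ... to ...?" targets the recipient, so in the reply the focus falls on "Yusuf".
So "only" ranges over recipients; the rest (agent = Astrid, thing = the ledger, setting = at midnight) is presupposed.
Fact (6) keeps agent = Astrid, thing = the ledger, setting = at midnight but has recipient = Oliver; that refutes the reply.
(Fact (1) would refute a reading with focus on the thing — but that is not what the question asks.)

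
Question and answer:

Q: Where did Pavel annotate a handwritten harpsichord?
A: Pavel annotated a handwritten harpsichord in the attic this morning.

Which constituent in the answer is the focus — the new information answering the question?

The wh-word "where" asks about the location.
In the answer, "Pavel" and "a handwritten harpsichord" are given — repeated from the question.
"this morning" is also new, but it specifies the time, which is not what the question asks about — so it is not the focus.
The constituent filling the location gap is "in the attic"; that is the focus.

in the attic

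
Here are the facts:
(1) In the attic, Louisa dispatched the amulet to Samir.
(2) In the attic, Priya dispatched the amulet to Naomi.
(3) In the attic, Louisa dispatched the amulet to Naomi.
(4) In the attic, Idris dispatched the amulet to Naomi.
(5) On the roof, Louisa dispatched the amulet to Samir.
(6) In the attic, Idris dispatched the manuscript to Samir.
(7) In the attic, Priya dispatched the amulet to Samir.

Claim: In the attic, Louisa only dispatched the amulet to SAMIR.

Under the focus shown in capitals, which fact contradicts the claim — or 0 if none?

3

Focus (in capitals) is "Samir" — the recipient. "Only" excludes alternative recipients while holding fixed same agent, thing, setting (Louisa / the amulet / in the attic).
Fact (3) shares the background but differs in recipient (Naomi) — a counterexample.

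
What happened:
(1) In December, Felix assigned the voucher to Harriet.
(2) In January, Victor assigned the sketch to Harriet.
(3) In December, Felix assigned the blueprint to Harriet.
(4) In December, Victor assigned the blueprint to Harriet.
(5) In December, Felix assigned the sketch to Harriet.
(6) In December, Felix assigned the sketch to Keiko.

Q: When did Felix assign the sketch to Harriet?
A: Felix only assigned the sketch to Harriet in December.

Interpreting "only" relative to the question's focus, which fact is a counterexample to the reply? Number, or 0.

The question "When did ...?" targets the setting, so in the reply the focus falls on "in December".
So "only" ranges over settings; the rest (agent = Felix, thing = the sketch, recipient = Harriet) is presupposed.
No listed fact shares that background with another setting. Nothing contradicts the reply.
(Fact (1) would refute a reading with focus on the thing — but that is not what the question asks.)

0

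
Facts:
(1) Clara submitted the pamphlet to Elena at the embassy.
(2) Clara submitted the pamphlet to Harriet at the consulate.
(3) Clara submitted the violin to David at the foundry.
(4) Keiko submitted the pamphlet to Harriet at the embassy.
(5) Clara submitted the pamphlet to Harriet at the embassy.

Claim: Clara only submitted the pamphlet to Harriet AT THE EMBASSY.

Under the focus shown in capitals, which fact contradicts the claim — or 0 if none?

The capitals mark "at the embassy" as focus. So "only" rules out other settings, with the rest (Clara as agent and the pamphlet as thing and Harriet as recipient) as background.
Fact (2) shares the background but differs in setting (at the consulate) — a counterexample.

2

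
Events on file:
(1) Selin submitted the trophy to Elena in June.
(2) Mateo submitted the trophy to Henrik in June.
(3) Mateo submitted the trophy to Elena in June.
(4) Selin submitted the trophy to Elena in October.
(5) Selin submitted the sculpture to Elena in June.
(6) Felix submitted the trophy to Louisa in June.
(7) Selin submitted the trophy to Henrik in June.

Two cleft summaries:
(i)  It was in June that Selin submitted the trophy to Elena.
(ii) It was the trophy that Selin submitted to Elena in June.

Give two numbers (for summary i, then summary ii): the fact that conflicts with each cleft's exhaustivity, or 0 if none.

Summary (i) focuses "in June" (the setting); background agent = Selin, thing = the trophy, recipient = Elena. Fact (4) matches that background with setting = in October — refutes (i).
Summary (ii) focuses "the trophy" (the thing); background agent = Selin, recipient = Elena, setting = in June. Fact (5) matches that background with thing = the sculpture — refutes (ii).

4, 5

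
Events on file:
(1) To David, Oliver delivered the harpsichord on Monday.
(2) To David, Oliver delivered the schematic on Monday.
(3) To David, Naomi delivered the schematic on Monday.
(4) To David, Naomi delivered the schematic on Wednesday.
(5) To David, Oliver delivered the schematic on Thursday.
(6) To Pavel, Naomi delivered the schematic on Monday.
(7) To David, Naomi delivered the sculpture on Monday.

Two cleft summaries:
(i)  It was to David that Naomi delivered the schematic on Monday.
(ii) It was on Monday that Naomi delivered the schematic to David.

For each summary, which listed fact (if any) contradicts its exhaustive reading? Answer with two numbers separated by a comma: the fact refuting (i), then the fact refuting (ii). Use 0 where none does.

6, 4

(i): focus "David". Looking for agent = Naomi, thing = the schematic, setting = on Monday with some other recipient — fact (6) has Pavel there. Refuted.
(ii): focus "on Monday". Looking for agent = Naomi, thing = the schematic, recipient = David with some other setting — fact (4) has on Wednesday there. Refuted.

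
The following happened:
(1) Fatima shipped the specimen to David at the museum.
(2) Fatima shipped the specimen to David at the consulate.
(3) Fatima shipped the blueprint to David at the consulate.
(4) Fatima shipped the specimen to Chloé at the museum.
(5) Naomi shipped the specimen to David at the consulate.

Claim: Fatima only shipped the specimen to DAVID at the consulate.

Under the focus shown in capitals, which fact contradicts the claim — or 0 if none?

0

Focus (in capitals) is "David" — the recipient. "Only" excludes alternative recipients while holding fixed Fatima as agent and the specimen as thing and at the consulate as setting.
Every other fact changes something in the background, not just the recipient. Nothing refutes the claim.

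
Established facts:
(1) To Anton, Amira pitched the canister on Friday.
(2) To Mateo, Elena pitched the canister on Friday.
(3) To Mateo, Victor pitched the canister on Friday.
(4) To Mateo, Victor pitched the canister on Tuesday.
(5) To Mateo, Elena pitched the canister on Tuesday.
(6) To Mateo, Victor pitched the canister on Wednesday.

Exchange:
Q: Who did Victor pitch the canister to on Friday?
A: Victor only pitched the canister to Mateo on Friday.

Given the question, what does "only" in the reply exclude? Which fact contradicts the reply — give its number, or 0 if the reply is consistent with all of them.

Answering "Who did ... to ...?" puts focus on the recipient — here, "Mateo".
So "only" ranges over recipients; the rest (agent = Victor, thing = the canister, setting = on Friday) is presupposed.
No fact keeps agent = Victor, thing = the canister, setting = on Friday while changing the recipient; every other fact differs on something backgrounded. The reply stands.
(Fact (4) would refute a reading with focus on the setting — but that is not what the question asks.)

0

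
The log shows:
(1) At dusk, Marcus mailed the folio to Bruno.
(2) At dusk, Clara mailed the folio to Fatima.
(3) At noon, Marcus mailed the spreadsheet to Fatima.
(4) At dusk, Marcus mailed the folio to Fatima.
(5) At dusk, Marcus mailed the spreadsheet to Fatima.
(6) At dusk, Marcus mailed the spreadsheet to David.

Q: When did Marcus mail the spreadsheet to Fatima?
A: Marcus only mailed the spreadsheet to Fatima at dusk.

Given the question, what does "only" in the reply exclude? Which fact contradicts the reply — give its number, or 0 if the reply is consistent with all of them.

3

The question "When did ...?" targets the setting, so in the reply the focus falls on "at dusk".
"Only" then excludes alternative settings while the background — same agent, thing, recipient (Marcus / the spreadsheet / Fatima) — is held fixed.
Fact (3) keeps same agent, thing, recipient (Marcus / the spreadsheet / Fatima) but has setting = at noon; that refutes the reply.
(Fact (4) would refute a reading with focus on the thing — but that is not what the question asks.)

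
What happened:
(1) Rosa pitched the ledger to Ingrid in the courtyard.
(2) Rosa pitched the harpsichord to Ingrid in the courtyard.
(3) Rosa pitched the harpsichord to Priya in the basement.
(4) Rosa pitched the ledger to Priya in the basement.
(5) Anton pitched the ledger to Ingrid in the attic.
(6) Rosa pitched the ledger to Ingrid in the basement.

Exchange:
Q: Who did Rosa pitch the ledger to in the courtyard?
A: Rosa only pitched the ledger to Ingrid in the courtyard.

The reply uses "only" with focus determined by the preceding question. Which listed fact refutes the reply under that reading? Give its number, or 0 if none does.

0

The question "Who did ... to ...?" targets the recipient, so in the reply the focus falls on "Ingrid".
So "only" ranges over recipients; the rest (agent = Rosa, thing = the ledger, setting = in the courtyard) is presupposed.
No listed fact shares that background with another recipient. Nothing contradicts the reply.
(Fact (2) would refute a reading with focus on the thing — but that is not what the question asks.)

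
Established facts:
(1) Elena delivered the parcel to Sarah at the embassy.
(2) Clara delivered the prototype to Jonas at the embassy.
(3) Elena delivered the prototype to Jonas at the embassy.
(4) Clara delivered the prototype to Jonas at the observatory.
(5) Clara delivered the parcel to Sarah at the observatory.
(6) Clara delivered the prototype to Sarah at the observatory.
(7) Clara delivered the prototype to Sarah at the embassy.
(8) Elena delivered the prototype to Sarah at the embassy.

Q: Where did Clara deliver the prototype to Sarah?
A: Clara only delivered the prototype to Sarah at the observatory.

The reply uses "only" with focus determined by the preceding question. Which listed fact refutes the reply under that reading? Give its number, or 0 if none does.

Answering "Where did ...?" puts focus on the setting — here, "at the observatory".
So "only" ranges over settings; the rest (Clara as agent and the prototype as thing and Sarah as recipient) is presupposed.
Fact (7) shares the background with a different setting (at the embassy) — counterexample.
(Fact (4) would refute a reading with focus on the recipient — but that is not what the question asks.)

7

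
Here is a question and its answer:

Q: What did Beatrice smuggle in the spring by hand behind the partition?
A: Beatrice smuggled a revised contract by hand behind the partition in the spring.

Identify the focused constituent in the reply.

The wh-word "what" asks about the direct object.
In the answer, "Beatrice", "in the spring", "behind the partition" and "by hand" are given — repeated from the question.
The constituent filling the direct object gap is "a revised contract"; that is the focus and would carry nuclear stress.

a revised contract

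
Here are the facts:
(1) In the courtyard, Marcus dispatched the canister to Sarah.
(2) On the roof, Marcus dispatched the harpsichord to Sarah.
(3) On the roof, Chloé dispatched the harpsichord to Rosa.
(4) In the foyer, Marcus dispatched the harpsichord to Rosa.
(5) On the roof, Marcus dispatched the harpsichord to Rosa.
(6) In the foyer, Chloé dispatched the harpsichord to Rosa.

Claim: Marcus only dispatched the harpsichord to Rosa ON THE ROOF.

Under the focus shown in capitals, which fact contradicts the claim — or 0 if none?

Focus (in capitals) is "on the roof" — the setting. "Only" excludes alternative settings while holding fixed same agent, thing, recipient (Marcus / the harpsichord / Rosa).
Fact (4) shares the background but differs in setting (in the foyer) — a counterexample.

4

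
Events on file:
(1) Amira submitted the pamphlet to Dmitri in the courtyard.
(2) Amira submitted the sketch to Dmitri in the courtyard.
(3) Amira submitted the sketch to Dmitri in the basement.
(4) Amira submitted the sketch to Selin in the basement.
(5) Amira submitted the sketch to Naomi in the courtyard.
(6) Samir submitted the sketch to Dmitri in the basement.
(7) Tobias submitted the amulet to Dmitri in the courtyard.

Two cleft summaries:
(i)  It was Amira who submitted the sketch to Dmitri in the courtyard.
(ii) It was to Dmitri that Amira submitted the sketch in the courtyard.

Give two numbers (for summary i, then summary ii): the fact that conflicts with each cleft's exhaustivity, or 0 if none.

Summary (i) focuses "Amira" (the agent); background thing = the sketch, recipient = Dmitri, setting = in the courtyard. No fact matches that background with a different agent, so 0.
Summary (ii) focuses "Dmitri" (the recipient); background agent = Amira, thing = the sketch, setting = in the courtyard. Fact (5) matches that background with recipient = Naomi — refutes (ii).

0, 5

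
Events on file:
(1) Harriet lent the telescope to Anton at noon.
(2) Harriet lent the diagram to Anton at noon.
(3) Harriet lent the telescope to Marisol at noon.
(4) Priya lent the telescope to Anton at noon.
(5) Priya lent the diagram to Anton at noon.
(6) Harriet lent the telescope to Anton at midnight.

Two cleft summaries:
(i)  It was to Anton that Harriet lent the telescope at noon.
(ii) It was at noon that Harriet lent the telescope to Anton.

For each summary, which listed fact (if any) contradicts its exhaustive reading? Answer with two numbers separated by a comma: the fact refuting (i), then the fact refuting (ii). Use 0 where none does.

3, 6

(i): focus "Anton". Looking for agent = Harriet, thing = the telescope, setting = at noon with some other recipient — fact (3) has Marisol there. Refuted.
(ii): focus "at noon". Looking for agent = Harriet, thing = the telescope, recipient = Anton with some other setting — fact (6) has at midnight there. Refuted.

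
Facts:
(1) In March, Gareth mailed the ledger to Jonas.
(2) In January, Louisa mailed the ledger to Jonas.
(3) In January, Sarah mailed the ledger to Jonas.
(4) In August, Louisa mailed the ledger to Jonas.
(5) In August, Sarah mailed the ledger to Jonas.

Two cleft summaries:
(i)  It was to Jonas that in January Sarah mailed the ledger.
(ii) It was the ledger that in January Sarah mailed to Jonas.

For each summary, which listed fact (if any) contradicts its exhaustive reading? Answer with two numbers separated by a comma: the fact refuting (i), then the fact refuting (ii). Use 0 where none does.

0, 0

Summary (i) focuses "Jonas" (the recipient); background agent = Sarah, thing = the ledger, setting = in January. No fact matches that background with a different recipient, so 0.
Summary (ii) focuses "the ledger" (the thing); background agent = Sarah, recipient = Jonas, setting = in January. No fact matches that background with a different thing, so 0.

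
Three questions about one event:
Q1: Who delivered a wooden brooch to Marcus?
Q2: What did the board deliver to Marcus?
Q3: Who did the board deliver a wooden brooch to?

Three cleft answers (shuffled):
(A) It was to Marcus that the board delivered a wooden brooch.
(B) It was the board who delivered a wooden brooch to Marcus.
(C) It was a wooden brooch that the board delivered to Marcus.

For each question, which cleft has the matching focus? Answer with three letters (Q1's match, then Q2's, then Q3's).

BCA

Q1 asks about the subject (agent); cleft (B) focuses "the board", which is the subject (agent) — so Q1 → B.
Q2 asks about the direct object; cleft (C) focuses "a wooden brooch", which is the direct object — so Q2 → C.
Q3 asks about the recipient; cleft (A) focuses "to Marcus", which is the recipient — so Q3 → A.
Mapping: Q1→B, Q2→C, Q3→A.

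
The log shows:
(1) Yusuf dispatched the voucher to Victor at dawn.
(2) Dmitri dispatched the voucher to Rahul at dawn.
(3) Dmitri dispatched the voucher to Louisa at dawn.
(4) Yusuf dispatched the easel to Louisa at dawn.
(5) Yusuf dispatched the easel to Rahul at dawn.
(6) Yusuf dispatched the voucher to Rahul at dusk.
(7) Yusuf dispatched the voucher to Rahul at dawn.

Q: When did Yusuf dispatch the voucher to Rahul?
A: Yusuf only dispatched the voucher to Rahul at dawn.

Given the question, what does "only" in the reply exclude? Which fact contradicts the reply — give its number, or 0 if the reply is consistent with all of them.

Answering "When did ...?" puts focus on the setting — here, "at dawn".
So "only" ranges over settings; the rest (Yusuf as agent and the voucher as thing and Rahul as recipient) is presupposed.
Fact (6) shares the background with a different setting (at dusk) — counterexample.
(Fact (1) would refute a reading with focus on the recipient — but that is not what the question asks.)

6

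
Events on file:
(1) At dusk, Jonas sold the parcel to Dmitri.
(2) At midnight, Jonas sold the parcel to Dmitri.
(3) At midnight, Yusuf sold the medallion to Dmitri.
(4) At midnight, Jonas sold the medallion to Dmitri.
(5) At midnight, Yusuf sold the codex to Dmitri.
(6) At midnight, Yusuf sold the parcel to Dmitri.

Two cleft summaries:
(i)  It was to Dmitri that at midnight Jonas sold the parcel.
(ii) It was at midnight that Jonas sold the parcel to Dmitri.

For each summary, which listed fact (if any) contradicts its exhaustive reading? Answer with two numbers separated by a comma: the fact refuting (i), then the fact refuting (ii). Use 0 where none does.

0, 1

(i): focus "Dmitri". No fact shares same agent, thing, setting (Jonas / the parcel / at midnight) with a different recipient. 0.
(ii): focus "at midnight". Looking for same agent, thing, recipient (Jonas / the parcel / Dmitri) with some other setting — fact (1) has at dusk there. Refuted.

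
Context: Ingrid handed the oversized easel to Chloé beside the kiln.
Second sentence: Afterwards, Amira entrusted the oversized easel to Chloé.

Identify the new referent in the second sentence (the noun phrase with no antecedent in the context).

Amira

"the oversized easel" and "Chloé" in the second sentence are given — already mentioned in the context.
"Amira" has no antecedent in the context; it is discourse-new.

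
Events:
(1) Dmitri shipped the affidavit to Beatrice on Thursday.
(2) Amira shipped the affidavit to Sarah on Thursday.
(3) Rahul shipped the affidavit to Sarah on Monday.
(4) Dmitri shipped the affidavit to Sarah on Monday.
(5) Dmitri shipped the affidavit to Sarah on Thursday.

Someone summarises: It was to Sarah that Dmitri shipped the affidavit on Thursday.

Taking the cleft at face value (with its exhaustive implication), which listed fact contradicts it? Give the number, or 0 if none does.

1

The cleft puts "Sarah" in focus and presupposes the open proposition with same agent, thing, setting (Dmitri / the affidavit / on Thursday).
The exhaustive reading says no other recipient fits that background.
But fact (1) also has same agent, thing, setting (Dmitri / the affidavit / on Thursday), with recipient = Beatrice — so the exhaustive reading fails.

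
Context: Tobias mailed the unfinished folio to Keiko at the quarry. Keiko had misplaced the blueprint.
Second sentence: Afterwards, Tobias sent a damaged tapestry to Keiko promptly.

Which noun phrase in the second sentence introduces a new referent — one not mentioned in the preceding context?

a damaged tapestry

"Tobias" and "Keiko" in the second sentence are given — already mentioned in the context.
"a damaged tapestry" has no antecedent in the context; it is discourse-new (the indefinite article also signals a new referent).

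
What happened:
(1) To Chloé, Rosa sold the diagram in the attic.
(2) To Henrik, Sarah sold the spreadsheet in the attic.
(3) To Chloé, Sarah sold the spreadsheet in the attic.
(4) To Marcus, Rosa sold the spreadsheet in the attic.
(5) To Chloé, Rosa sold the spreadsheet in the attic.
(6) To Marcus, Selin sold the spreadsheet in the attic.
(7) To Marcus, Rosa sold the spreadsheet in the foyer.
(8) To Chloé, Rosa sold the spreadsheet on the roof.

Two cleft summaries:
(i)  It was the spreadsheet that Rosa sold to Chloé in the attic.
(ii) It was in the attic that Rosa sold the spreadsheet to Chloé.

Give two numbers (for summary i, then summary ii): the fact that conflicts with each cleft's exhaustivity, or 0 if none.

1, 8

Summary (i) focuses "the spreadsheet" (the thing); background Rosa as agent and Chloé as recipient and in the attic as setting. Fact (1) matches that background with thing = the diagram — refutes (i).
Summary (ii) focuses "in the attic" (the setting); background Rosa as agent and the spreadsheet as thing and Chloé as recipient. Fact (8) matches that background with setting = on the roof — refutes (ii).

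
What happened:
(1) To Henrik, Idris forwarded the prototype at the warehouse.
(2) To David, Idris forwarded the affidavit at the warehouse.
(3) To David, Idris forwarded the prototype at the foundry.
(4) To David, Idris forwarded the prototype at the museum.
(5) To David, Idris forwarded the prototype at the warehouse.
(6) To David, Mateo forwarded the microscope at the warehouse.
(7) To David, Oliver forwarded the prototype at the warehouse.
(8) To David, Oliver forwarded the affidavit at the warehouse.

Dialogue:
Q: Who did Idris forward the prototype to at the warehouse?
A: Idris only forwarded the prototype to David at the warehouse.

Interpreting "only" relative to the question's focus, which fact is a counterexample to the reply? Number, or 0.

The question "Who did ... to ...?" targets the recipient, so in the reply the focus falls on "David".
So "only" ranges over recipients; the rest (agent = Idris, thing = the prototype, setting = at the warehouse) is presupposed.
Fact (1) shares the background with a different recipient (Henrik) — counterexample.
(Fact (2) would refute a reading with focus on the thing — but that is not what the question asks.)

1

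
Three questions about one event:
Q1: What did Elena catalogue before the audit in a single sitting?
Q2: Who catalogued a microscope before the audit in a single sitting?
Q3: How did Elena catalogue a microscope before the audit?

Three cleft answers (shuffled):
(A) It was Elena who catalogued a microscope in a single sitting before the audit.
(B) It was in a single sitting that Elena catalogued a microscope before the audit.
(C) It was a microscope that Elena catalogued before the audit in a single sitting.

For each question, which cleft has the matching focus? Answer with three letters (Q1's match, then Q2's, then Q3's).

Q1 asks about the direct object; cleft (C) focuses "a microscope", which is the direct object — so Q1 → C.
Q2 asks about the subject (agent); cleft (A) focuses "Elena", which is the subject (agent) — so Q2 → A.
Q3 asks about the manner; cleft (B) focuses "in a single sitting", which is the manner — so Q3 → B.
Mapping: Q1→C, Q2→A, Q3→B.

CAB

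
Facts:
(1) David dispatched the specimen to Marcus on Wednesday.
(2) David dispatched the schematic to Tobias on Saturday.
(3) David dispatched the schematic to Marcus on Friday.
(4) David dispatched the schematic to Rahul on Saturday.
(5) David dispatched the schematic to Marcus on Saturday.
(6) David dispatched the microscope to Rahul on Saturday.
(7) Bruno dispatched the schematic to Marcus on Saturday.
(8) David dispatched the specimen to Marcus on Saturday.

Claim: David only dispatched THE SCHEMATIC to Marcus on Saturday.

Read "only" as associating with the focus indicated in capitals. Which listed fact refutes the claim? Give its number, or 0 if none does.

8

The capitals mark "the schematic" as focus. So "only" rules out other things, with the rest (agent = David, recipient = Marcus, setting = on Saturday) as background.
Fact (8) shares the background but differs in thing (the specimen) — a counterexample.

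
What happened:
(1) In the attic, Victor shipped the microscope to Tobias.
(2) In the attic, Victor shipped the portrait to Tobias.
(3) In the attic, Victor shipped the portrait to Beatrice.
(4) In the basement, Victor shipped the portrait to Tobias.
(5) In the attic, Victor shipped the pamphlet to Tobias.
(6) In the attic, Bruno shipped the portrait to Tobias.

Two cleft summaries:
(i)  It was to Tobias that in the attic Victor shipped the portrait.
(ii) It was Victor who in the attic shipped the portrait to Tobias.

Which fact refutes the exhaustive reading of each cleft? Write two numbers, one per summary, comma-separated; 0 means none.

(i): focus "Tobias". Looking for Victor as agent and the portrait as thing and in the attic as setting with some other recipient — fact (3) has Beatrice there. Refuted.
(ii): focus "Victor". Looking for the portrait as thing and Tobias as recipient and in the attic as setting with some other agent — fact (6) has Bruno there. Refuted.

3, 6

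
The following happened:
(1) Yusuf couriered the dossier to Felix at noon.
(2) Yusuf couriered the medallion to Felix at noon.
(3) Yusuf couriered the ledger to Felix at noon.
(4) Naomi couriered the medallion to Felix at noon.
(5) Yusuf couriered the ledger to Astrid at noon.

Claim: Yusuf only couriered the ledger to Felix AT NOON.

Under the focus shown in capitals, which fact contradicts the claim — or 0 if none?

0

Focus (in capitals) is "at noon" — the setting. "Only" excludes alternative settings while holding fixed agent = Yusuf, thing = the ledger, recipient = Felix.
No fact matches agent = Yusuf, thing = the ledger, recipient = Felix with a different setting — every other fact differs on at least one backgrounded slot. So no fact refutes it.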